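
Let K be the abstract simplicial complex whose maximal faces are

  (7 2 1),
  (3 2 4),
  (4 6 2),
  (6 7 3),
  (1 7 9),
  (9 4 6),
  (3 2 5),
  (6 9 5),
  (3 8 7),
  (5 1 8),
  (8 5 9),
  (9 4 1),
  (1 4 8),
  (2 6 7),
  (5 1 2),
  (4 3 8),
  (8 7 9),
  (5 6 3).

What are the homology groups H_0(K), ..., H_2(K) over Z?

H_0 ≅ Z,  H_1 ≅ Z × Z/2,  H_2 = 0.

Take the total order 1 < 2 < 3 < 4 < 5 < 6 < 7 < 8 < 9 on the vertex set. Then K (dimension 2) consists of the simplices:

  0-simplices (9): [1], [2], [3], [4], [5], [6], [7], [8], [9]
  1-simplices (27): (27 of them)
  2-simplices (18): [1,2,5], [1,2,7], [1,4,8], [1,4,9], [1,5,8], [1,7,9], [2,3,4], [2,3,5], [2,4,6], [2,6,7], [3,4,8], [3,5,6], [3,6,7], [3,7,8], [4,6,9], [5,6,9], [5,8,9], [7,8,9]

so the chain groups are C_0 ≅ Z^9, C_1 ≅ Z^27, C_2 ≅ Z^18.

∂_1: C_1 → C_0 maps an edge to its endpoints' difference, ∂[p,q] = q − p. For instance
  ∂[7,8] = [8] − [7].
The resulting 9×27 matrix has rank 8, and its Smith normal form has invariant factors (1,1,1,1,1,1,1,1).

Boundary ∂_2: C_2 → C_1 acts by ∂[p,q,r] = [q,r] − [p,r] + [p,q]. For instance
  ∂[1,2,7] = [2,7] − [1,7] + [1,2],
  ∂[1,7,9] = [7,9] − [1,9] + [1,7].
As a 27×18 matrix over Z this has rank 18, with invariant factors (1,1,1,1,1,1,1,1,1,1,1,1,1,1,1,1,1,2).

Computing H_k = (kernel of ∂_k) / (image of ∂_{k+1}):

  H_0: rank C_0 − rank ∂_1 = 9 − 8 = 1, and the invariant factors of ∂_1 are all 1, so H_0 = Z.
  H_1: rank ker ∂_1 − rank ∂_2 = (27 − 8) − 18 = 1, and ∂_2 has invariant factor 2 > 1, so H_1 = Z × Z/2.
  H_2: rank ker ∂_2 − rank ∂_3 = (18 − 18) − 0 = 0, and there is no ∂_3, so H_2 = 0.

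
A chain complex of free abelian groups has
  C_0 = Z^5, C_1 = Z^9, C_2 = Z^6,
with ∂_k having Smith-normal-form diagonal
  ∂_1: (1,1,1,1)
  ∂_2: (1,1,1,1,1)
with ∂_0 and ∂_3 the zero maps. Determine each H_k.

H_0 ≅ Z,  H_1 = 0,  H_2 ≅ Z.

H_0: b_0 = 5 − 0 − 4 = 1; torsion from ∂_1 factors > 1: none. So H_0 ≅ Z.
H_1: b_1 = 9 − 4 − 5 = 0; torsion from ∂_2 factors > 1: none. So H_1 ≅ 0.
H_2: b_2 = 6 − 5 − 0 = 1; torsion from ∂_3 factors > 1: none. So H_2 ≅ Z.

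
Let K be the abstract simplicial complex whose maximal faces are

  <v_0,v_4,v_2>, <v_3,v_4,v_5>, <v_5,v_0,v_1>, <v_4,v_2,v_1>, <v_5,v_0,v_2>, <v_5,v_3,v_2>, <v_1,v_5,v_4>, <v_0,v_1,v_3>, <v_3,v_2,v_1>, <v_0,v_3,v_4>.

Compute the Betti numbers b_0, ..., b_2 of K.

Fix the vertex order v_0 < v_1 < v_2 < v_3 < v_4 < v_5 and write every simplex with vertices in increasing order. Then dim K = 2 and the simplices of K are:

  0-simplices (6): [v_0], [v_1], [v_2], [v_3], [v_4], [v_5]
  1-simplices (15): (15 of them)
  2-simplices (10): [v_0,v_1,v_3], [v_0,v_1,v_5], [v_0,v_2,v_4], [v_0,v_2,v_5], [v_0,v_3,v_4], [v_1,v_2,v_3], [v_1,v_2,v_4], [v_1,v_4,v_5], [v_2,v_3,v_5], [v_3,v_4,v_5]

Hence C_0 ≅ Z^6, C_1 ≅ Z^15, C_2 ≅ Z^10.

Boundary ∂_1: C_1 → C_0 maps an edge to its endpoints' difference, ∂[p,q] = q − p. For instance
  ∂[v_2,v_4] = [v_4] − [v_2].
The 6×15 boundary matrix has rank 5 and Smith normal form diag(1,1,1,1,1).

The boundary map ∂_2: C_2 → C_1 sends each 2-simplex [p,q,r] to [q,r] − [p,r] + [p,q]. For instance
  ∂[v_0,v_1,v_5] = [v_1,v_5] − [v_0,v_5] + [v_0,v_1],
  ∂[v_0,v_2,v_4] = [v_2,v_4] − [v_0,v_4] + [v_0,v_2].
This gives a 15×10 integer matrix of rank 10; reducing to Smith normal form yields diagonal entries (1,1,1,1,1,1,1,1,1,2).

From H_k ≅ ker(∂_k) / im(∂_{k+1}) we obtain:

  H_0: rank C_0 − rank ∂_1 = 6 − 5 = 1, and the invariant factors of ∂_1 are all 1, so H_0 = Z.
  H_1: rank ker ∂_1 − rank ∂_2 = (15 − 5) − 10 = 0, and ∂_2 has invariant factor 2 > 1, so H_1 = Z_2.
  H_2: rank ker ∂_2 − rank ∂_3 = (10 − 10) − 0 = 0, and there is no ∂_3, so H_2 = 0.

Hence the Betti numbers are b_0 = 1, b_1 = 0, b_2 = 0.

b_0 = 1, b_1 = 0, b_2 = 0.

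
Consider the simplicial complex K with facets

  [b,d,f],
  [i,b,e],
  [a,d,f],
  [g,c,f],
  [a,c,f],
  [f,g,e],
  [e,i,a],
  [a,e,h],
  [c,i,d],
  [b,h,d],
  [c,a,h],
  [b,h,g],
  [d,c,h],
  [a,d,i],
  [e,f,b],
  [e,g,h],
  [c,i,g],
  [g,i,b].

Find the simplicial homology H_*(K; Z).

H_0 = Z,  H_1 = Z × Z/2,  H_2 = 0.

Fix the vertex order a < b < c < d < e < f < g < h < i and write every simplex with vertices in increasing order. Then dim K = 2 and the simplices of K are:

  0-simplices (9): a, b, c, d, e, f, g, h, i
  1-simplices (27): ac, ad, ae, af, ah, ai, bd, be, bf, bg, bh, bi, cd, cf, cg, ch, ci, df, dh, di, ef, eg, eh, ei, fg, gh, gi
  2-simplices (18): acf, ach, adf, adi, aeh, aei, bdf, bdh, bef, bei, bgh, bgi, cdh, cdi, cfg, cgi, efg, egh

so the chain groups are C_0 ≅ Z^9, C_1 ≅ Z^27, C_2 ≅ Z^18.

Boundary ∂_1: C_1 → C_0 is given by ∂[p,q] = [q] − [p]. For instance
  ∂ci = i − c.
As a 9×27 matrix over Z this has rank 8, with invariant factors (1,1,1,1,1,1,1,1).

∂_2: C_2 → C_1 maps a triangle to the signed sum of its edges. For instance
  ∂cdh = dh − ch + cd,
  ∂cgi = gi − ci + cg.
As a 27×18 matrix over Z this has rank 18, with invariant factors (1,1,1,1,1,1,1,1,1,1,1,1,1,1,1,1,1,2).

Reading off H_k = ker ∂_k / im ∂_{k+1}:

  H_0: rank C_0 − rank ∂_1 = 9 − 8 = 1, and the invariant factors of ∂_1 are all 1, so H_0 = Z.
  H_1: rank ker ∂_1 − rank ∂_2 = (27 − 8) − 18 = 1, and ∂_2 has invariant factor 2 > 1, so H_1 = Z × Z/2.
  H_2: rank ker ∂_2 − rank ∂_3 = (18 − 18) − 0 = 0, and there is no ∂_3, so H_2 = 0.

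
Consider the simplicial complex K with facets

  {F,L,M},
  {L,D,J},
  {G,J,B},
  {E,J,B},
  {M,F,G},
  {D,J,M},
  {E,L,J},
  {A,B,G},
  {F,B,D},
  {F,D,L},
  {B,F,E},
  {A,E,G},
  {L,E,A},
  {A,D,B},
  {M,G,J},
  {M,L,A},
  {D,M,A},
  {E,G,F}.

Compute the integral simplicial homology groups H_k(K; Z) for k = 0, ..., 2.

Fix the vertex order A < B < D < E < F < G < J < L < M and write every simplex with vertices in increasing order. Then dim K = 2 and the simplices of K are:

  0-simplices (9): A, B, D, E, F, G, J, L, M
  1-simplices (27): AB, AD, AE, AG, AL, AM, BD, BE, BF, BG, BJ, DF, DJ, DL, DM, EF, EG, EJ, EL, FG, FL, FM, GJ, GM, JL, JM, LM
  2-simplices (18): ABD, ABG, ADM, AEG, AEL, ALM, BDF, BEF, BEJ, BGJ, DFL, DJL, DJM, EFG, EJL, FGM, FLM, GJM

Hence C_0 ≅ Z^9, C_1 ≅ Z^27, C_2 ≅ Z^18.

Boundary ∂_1: C_1 → C_0 is given by ∂[p,q] = [q] − [p]. For instance
  ∂GJ = J − G.
The 9×27 boundary matrix has rank 8 and Smith normal form diag(1,1,1,1,1,1,1,1).

The boundary map ∂_2: C_2 → C_1 sends each 2-simplex [p,q,r] to [q,r] − [p,r] + [p,q]. For instance
  ∂ADM = DM − AM + AD,
  ∂ABD = BD − AD + AB.
The resulting 27×18 matrix has rank 18, and its Smith normal form has invariant factors (1,1,1,1,1,1,1,1,1,1,1,1,1,1,1,1,1,2).

Reading off H_k = ker ∂_k / im ∂_{k+1}:

  H_0: rank C_0 − rank ∂_1 = 9 − 8 = 1, and the invariant factors of ∂_1 are all 1, so H_0 = Z.
  H_1: rank ker ∂_1 − rank ∂_2 = (27 − 8) − 18 = 1, and ∂_2 has invariant factor 2 > 1, so H_1 = Z × Z/2.
  H_2: rank ker ∂_2 − rank ∂_3 = (18 − 18) − 0 = 0, and there is no ∂_3, so H_2 = 0.

As a check, the Euler characteristic is 9 − 27 + 18 = 0, which agrees with 1 − 1 + 0 = 0.

H_0 ≅ Z,  H_1 ≅ Z × Z/2,  H_2 = 0.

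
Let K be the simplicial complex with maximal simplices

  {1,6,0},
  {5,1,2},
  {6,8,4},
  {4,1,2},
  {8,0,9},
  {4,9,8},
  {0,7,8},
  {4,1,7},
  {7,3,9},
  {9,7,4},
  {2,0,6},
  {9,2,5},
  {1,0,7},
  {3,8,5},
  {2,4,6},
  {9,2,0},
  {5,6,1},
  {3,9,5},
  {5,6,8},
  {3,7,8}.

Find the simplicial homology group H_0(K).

H_0 = Z.

Take the total order 0 < 1 < 2 < 3 < 4 < 5 < 6 < 7 < 8 < 9 on the vertex set. Then K (dimension 2) consists of the simplices:

  0-simplices (10): [0], [1], [2], [3], [4], [5], [6], [7], [8], [9]
  1-simplices (30): (30 of them)
  2-simplices (20): (20 of them)

so the chain groups are C_0 ≅ Z^10, C_1 ≅ Z^30, C_2 ≅ Z^20.

∂_1: C_1 → C_0 maps an edge to its endpoints' difference, ∂[p,q] = q − p.
This gives a 10×30 integer matrix of rank 9; reducing to Smith normal form yields diagonal entries (1,1,1,1,1,1,1,1,1).

The boundary map ∂_2: C_2 → C_1 maps a triangle to the signed sum of its edges. For instance
  ∂[0,2,9] = [2,9] − [0,9] + [0,2],
  ∂[1,2,5] = [2,5] − [1,5] + [1,2].
The resulting 30×20 matrix has rank 20, and its Smith normal form has invariant factors (1,1,1,1,1,1,1,1,1,1,1,1,1,1,1,1,1,1,1,2).

Computing H_k = (kernel of ∂_k) / (image of ∂_{k+1}):

  H_0: rank C_0 − rank ∂_1 = 10 − 9 = 1, and the invariant factors of ∂_1 are all 1, so H_0 = Z.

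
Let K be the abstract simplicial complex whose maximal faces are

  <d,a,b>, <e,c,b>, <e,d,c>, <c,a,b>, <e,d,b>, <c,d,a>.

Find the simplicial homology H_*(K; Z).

Fix the vertex order a < b < c < d < e and write every simplex with vertices in increasing order. Then dim K = 2 and the simplices of K are:

  0-simplices (5): a, b, c, d, e
  1-simplices (9): ab, ac, ad, bc, bd, be, cd, ce, de
  2-simplices (6): abc, abd, acd, bce, bde, cde

Hence C_0 ≅ Z^5, C_1 ≅ Z^9, C_2 ≅ Z^6.

The boundary map ∂_1: C_1 → C_0 maps an edge to its endpoints' difference, ∂[p,q] = q − p. For instance
  ∂ac = c − a.
The resulting 5×9 matrix has rank 4, and its Smith normal form has invariant factors (1,1,1,1).

The boundary map ∂_2: C_2 → C_1 maps a triangle to the signed sum of its edges. For instance
  ∂abd = bd − ad + ab,
  ∂acd = cd − ad + ac.
The 9×6 boundary matrix has rank 5 and Smith normal form diag(1,1,1,1,1).

Reading off H_k = ker ∂_k / im ∂_{k+1}:

  H_0: rank C_0 − rank ∂_1 = 5 − 4 = 1, and the invariant factors of ∂_1 are all 1, so H_0 ≅ Z.
  H_1: rank ker ∂_1 − rank ∂_2 = (9 − 4) − 5 = 0, and the invariant factors of ∂_2 are all 1, so H_1 ≅ 0.
  H_2: rank ker ∂_2 − rank ∂_3 = (6 − 5) − 0 = 1, and there is no ∂_3, so H_2 ≅ Z.

(K is a triangulation of the 2-sphere S^2.)

H_0 ≅ Z,  H_1 = 0,  H_2 ≅ Z.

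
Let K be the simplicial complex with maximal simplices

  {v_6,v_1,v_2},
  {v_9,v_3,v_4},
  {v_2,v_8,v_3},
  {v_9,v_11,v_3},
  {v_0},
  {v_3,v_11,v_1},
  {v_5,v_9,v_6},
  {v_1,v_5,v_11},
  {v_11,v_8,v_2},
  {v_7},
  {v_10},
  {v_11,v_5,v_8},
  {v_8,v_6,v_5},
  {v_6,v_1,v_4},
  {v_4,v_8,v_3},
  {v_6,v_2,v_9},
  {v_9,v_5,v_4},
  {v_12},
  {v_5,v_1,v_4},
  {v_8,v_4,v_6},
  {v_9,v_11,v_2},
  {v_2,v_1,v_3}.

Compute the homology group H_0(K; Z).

Take the total order v_0 < v_1 < v_2 < v_3 < v_4 < v_5 < v_6 < v_7 < v_8 < v_9 < v_10 < v_11 < v_12 on the vertex set. Then K (dimension 2) consists of the simplices:

  0-simplices (13): [v_0], [v_1], [v_2], [v_3], [v_4], [v_5], [v_6], [v_7], [v_8], [v_9], [v_10], [v_11], [v_12]
  1-simplices (27): (27 of them)
  2-simplices (18): (18 of them)

so the chain groups are C_0 ≅ Z^13, C_1 ≅ Z^27, C_2 ≅ Z^18.

∂_1: C_1 → C_0 sends each edge [p,q] (with p < q) to q − p. For instance
  ∂[v_2,v_11] = [v_11] − [v_2].
As a 13×27 matrix over Z this has rank 8, with invariant factors (1,1,1,1,1,1,1,1).

∂_2: C_2 → C_1 acts by ∂[p,q,r] = [q,r] − [p,r] + [p,q]. For instance
  ∂[v_5,v_6,v_9] = [v_6,v_9] − [v_5,v_9] + [v_5,v_6],
  ∂[v_4,v_6,v_8] = [v_6,v_8] − [v_4,v_8] + [v_4,v_6].
The resulting 27×18 matrix has rank 18, and its Smith normal form has invariant factors (1,1,1,1,1,1,1,1,1,1,1,1,1,1,1,1,1,2).

From H_k ≅ ker(∂_k) / im(∂_{k+1}) we obtain:

  H_0: rank C_0 − rank ∂_1 = 13 − 8 = 5, and the invariant factors of ∂_1 are all 1, so H_0 = Z^5.

H_0 ≅ Z^5.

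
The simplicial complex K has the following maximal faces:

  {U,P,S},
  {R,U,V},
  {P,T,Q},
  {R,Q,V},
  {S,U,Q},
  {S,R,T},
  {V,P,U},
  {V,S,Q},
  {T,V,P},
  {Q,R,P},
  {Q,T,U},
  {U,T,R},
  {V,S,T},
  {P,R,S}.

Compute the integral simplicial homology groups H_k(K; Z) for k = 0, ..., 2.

H_0 ≅ Z,  H_1 ≅ Z^2,  H_2 ≅ Z.

Take the total order P < Q < R < S < T < U < V on the vertex set. Then K (dimension 2) consists of the simplices:

  0-simplices (7): P, Q, R, S, T, U, V
  1-simplices (21): PQ, PR, PS, PT, PU, PV, QR, QS, QT, QU, QV, RS, RT, RU, RV, ST, SU, SV, TU, TV, UV
  2-simplices (14): PQR, PQT, PRS, PSU, PTV, PUV, QRV, QSU, QSV, QTU, RST, RTU, RUV, STV

so the chain groups are C_0 ≅ Z^7, C_1 ≅ Z^21, C_2 ≅ Z^14.

The boundary map ∂_1: C_1 → C_0 is given by ∂[p,q] = [q] − [p]. For instance
  ∂ST = T − S.
The 7×21 boundary matrix has rank 6 and Smith normal form diag(1,1,1,1,1,1).

∂_2: C_2 → C_1 maps a triangle to the signed sum of its edges. For instance
  ∂QTU = TU − QU + QT,
  ∂QSU = SU − QU + QS.
The 21×14 boundary matrix has rank 13 and Smith normal form diag(1,1,1,1,1,1,1,1,1,1,1,1,1).

Now H_k = ker ∂_k / im ∂_{k+1}, so:

  H_0: rank C_0 − rank ∂_1 = 7 − 6 = 1, and the invariant factors of ∂_1 are all 1, so H_0 = Z.
  H_1: rank ker ∂_1 − rank ∂_2 = (21 − 6) − 13 = 2, and the invariant factors of ∂_2 are all 1, so H_1 = Z^2.
  H_2: rank ker ∂_2 − rank ∂_3 = (14 − 13) − 0 = 1, and there is no ∂_3, so H_2 = Z.

(K is a triangulation of the torus T^2.)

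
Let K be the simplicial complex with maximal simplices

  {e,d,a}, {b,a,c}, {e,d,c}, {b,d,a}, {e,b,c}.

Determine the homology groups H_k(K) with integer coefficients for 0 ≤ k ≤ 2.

Fix the vertex order a < b < c < d < e and write every simplex with vertices in increasing order. Then dim K = 2 and the simplices of K are:

  0-simplices (5): a, b, c, d, e
  1-simplices (10): ab, ac, ad, ae, bc, bd, be, cd, ce, de
  2-simplices (5): abc, abd, ade, bce, cde

giving chain groups C_0 ≅ Z^5, C_1 ≅ Z^10, C_2 ≅ Z^5.

The boundary map ∂_1: C_1 → C_0 is given by ∂[p,q] = [q] − [p].
As a 5×10 matrix over Z this has rank 4, with invariant factors (1,1,1,1).

Boundary ∂_2: C_2 → C_1 sends each 2-simplex [p,q,r] to [q,r] − [p,r] + [p,q]. For instance
  ∂ade = de − ae + ad,
  ∂abd = bd − ad + ab.
As a 10×5 matrix over Z this has rank 5, with invariant factors (1,1,1,1,1).

From H_k ≅ ker(∂_k) / im(∂_{k+1}) we obtain:

  H_0: rank C_0 − rank ∂_1 = 5 − 4 = 1, and the invariant factors of ∂_1 are all 1, so H_0 ≅ Z.
  H_1: rank ker ∂_1 − rank ∂_2 = (10 − 4) − 5 = 1, and the invariant factors of ∂_2 are all 1, so H_1 ≅ Z.
  H_2: rank ker ∂_2 − rank ∂_3 = (5 − 5) − 0 = 0, and there is no ∂_3, so H_2 ≅ 0.

(K is a triangulation of the Möbius band.)

H_0 ≅ Z,  H_1 ≅ Z,  H_2 = 0.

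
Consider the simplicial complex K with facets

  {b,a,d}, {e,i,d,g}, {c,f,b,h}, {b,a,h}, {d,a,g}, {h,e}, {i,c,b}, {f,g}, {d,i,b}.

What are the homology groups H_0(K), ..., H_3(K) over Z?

We work with the vertex ordering a < b < c < d < e < f < g < h < i. The simplices of K, each written with vertices in increasing order, are:

  0-simplices (9): a, b, c, d, e, f, g, h, i
  1-simplices (21): ab, ad, ag, ah, bc, bd, bf, bh, bi, cf, ch, ci, de, dg, di, eg, eh, ei, fg, fh, gi
  2-simplices (13): abd, abh, adg, bcf, bch, bci, bdi, bfh, cfh, deg, dei, dgi, egi
  3-simplices (2): bcfh, degi

Hence C_0 ≅ Z^9, C_1 ≅ Z^21, C_2 ≅ Z^13, C_3 ≅ Z^2.

The boundary map ∂_1: C_1 → C_0 maps an edge to its endpoints' difference, ∂[p,q] = q − p. For instance
  ∂fh = h − f.
This gives a 9×21 integer matrix of rank 8; reducing to Smith normal form yields diagonal entries (1,1,1,1,1,1,1,1).

Boundary ∂_2: C_2 → C_1 acts by ∂[p,q,r] = [q,r] − [p,r] + [p,q]. For instance
  ∂abd = bd − ad + ab,
  ∂deg = eg − dg + de.
This gives a 21×13 integer matrix of rank 11; reducing to Smith normal form yields diagonal entries (1,1,1,1,1,1,1,1,1,1,1).

∂_3: C_3 → C_2 sends each 3-simplex σ to the alternating sum Σ_i (−1)^i (σ with its i-th vertex removed). For instance
  ∂degi = egi − dgi + dei − deg,
  ∂bcfh = cfh − bfh + bch − bcf.
As a 13×2 matrix over Z this has rank 2, with invariant factors (1,1).

Now H_k = ker ∂_k / im ∂_{k+1}, so:

  H_0: rank C_0 − rank ∂_1 = 9 − 8 = 1, and the invariant factors of ∂_1 are all 1, so H_0 = Z.
  H_1: rank ker ∂_1 − rank ∂_2 = (21 − 8) − 11 = 2, and the invariant factors of ∂_2 are all 1, so H_1 = Z^2.
  H_2: rank ker ∂_2 − rank ∂_3 = (13 − 11) − 2 = 0, and the invariant factors of ∂_3 are all 1, so H_2 = 0.
  H_3: rank ker ∂_3 − rank ∂_4 = (2 − 2) − 0 = 0, and there is no ∂_4, so H_3 = 0.

As a check, the Euler characteristic is 9 − 21 + 13 − 2 = -1, which agrees with 1 − 2 + 0 − 0 = -1.

H_0 = Z,  H_1 = Z^2,  H_2 = 0,  H_3 = 0.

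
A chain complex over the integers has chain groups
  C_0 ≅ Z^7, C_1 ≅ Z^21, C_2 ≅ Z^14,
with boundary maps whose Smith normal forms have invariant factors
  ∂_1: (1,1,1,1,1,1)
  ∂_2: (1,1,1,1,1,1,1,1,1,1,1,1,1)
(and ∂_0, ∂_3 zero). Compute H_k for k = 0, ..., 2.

H_0 = Z,  H_1 = Z^2,  H_2 = Z.

H_0: b_0 = 7 − 0 − 6 = 1; torsion from ∂_1 factors > 1: none. So H_0 = Z.
H_1: b_1 = 21 − 6 − 13 = 2; torsion from ∂_2 factors > 1: none. So H_1 = Z^2.
H_2: b_2 = 14 − 13 − 0 = 1; torsion from ∂_3 factors > 1: none. So H_2 = Z.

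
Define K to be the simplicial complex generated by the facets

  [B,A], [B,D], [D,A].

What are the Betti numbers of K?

b_0 = 1, b_1 = 1.

We work with the vertex ordering A < B < D. The simplices of K, each written with vertices in increasing order, are:

  0-simplices (3): A, B, D
  1-simplices (3): AB, AD, BD

so the chain groups are C_0 ≅ Z^3, C_1 ≅ Z^3.

Boundary ∂_1: C_1 → C_0 sends each edge [p,q] (with p < q) to q − p. For instance
  ∂AD = D − A.
The resulting 3×3 matrix has rank 2, and its Smith normal form has invariant factors (1,1).

Reading off H_k = ker ∂_k / im ∂_{k+1}:

  H_0: rank C_0 − rank ∂_1 = 3 − 2 = 1, and the invariant factors of ∂_1 are all 1, so H_0 = Z.
  H_1: rank ker ∂_1 − rank ∂_2 = (3 − 2) − 0 = 1, and there is no ∂_2, so H_1 = Z.

As a check, the Euler characteristic is 3 − 3 = 0, which agrees with 1 − 1 = 0.
(K is a triangulation of the circle S^1.)

Hence the Betti numbers are b_0 = 1, b_1 = 1.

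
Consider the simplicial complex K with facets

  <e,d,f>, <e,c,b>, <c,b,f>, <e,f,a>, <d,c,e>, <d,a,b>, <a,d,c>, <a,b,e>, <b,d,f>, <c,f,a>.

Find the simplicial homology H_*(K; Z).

Fix the vertex order a < b < c < d < e < f and write every simplex with vertices in increasing order. Then dim K = 2 and the simplices of K are:

  0-simplices (6): a, b, c, d, e, f
  1-simplices (15): ab, ac, ad, ae, af, bc, bd, be, bf, cd, ce, cf, de, df, ef
  2-simplices (10): abd, abe, acd, acf, aef, bce, bcf, bdf, cde, def

giving chain groups C_0 ≅ Z^6, C_1 ≅ Z^15, C_2 ≅ Z^10.

∂_1: C_1 → C_0 maps an edge to its endpoints' difference, ∂[p,q] = q − p.
The 6×15 boundary matrix has rank 5 and Smith normal form diag(1,1,1,1,1).

Boundary ∂_2: C_2 → C_1 acts by ∂[p,q,r] = [q,r] − [p,r] + [p,q]. For instance
  ∂cde = de − ce + cd,
  ∂acf = cf − af + ac.
The resulting 15×10 matrix has rank 10, and its Smith normal form has invariant factors (1,1,1,1,1,1,1,1,1,2).

Computing H_k = (kernel of ∂_k) / (image of ∂_{k+1}):

  H_0: rank C_0 − rank ∂_1 = 6 − 5 = 1, and the invariant factors of ∂_1 are all 1, so H_0 ≅ Z.
  H_1: rank ker ∂_1 − rank ∂_2 = (15 − 5) − 10 = 0, and ∂_2 has invariant factor 2 > 1, so H_1 ≅ Z/2.
  H_2: rank ker ∂_2 − rank ∂_3 = (10 − 10) − 0 = 0, and there is no ∂_3, so H_2 ≅ 0.

(K is a triangulation of the real projective plane RP^2.)

H_0 ≅ Z,  H_1 ≅ Z/2,  H_2 = 0.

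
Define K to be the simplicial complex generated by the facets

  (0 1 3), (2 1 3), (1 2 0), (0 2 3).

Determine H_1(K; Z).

Order the vertices as 0 < 1 < 2 < 3. Listing each simplex with vertices in this order, K has dimension 2 with simplices:

  0-simplices (4): [0], [1], [2], [3]
  1-simplices (6): [0,1], [0,2], [0,3], [1,2], [1,3], [2,3]
  2-simplices (4): [0,1,2], [0,1,3], [0,2,3], [1,2,3]

so the chain groups are C_0 ≅ Z^4, C_1 ≅ Z^6, C_2 ≅ Z^4.

The boundary map ∂_1: C_1 → C_0 sends each edge [p,q] (with p < q) to q − p. For instance
  ∂[0,1] = [1] − [0].
This gives a 4×6 integer matrix of rank 3; reducing to Smith normal form yields diagonal entries (1,1,1).

The boundary map ∂_2: C_2 → C_1 maps a triangle to the signed sum of its edges. For instance
  ∂[0,1,2] = [1,2] − [0,2] + [0,1],
  ∂[0,2,3] = [2,3] − [0,3] + [0,2].
This gives a 6×4 integer matrix of rank 3; reducing to Smith normal form yields diagonal entries (1,1,1).

Computing H_k = (kernel of ∂_k) / (image of ∂_{k+1}):

  H_1: rank ker ∂_1 − rank ∂_2 = (6 − 3) − 3 = 0, and the invariant factors of ∂_2 are all 1, so H_1 = 0.

(K is a triangulation of the 2-sphere S^2.)

H_1 ≅ 0.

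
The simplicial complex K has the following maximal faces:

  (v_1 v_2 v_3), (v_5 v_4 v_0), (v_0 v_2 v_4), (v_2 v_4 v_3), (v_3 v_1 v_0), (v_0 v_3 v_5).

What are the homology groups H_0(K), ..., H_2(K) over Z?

Fix the vertex order v_0 < v_1 < v_2 < v_3 < v_4 < v_5 and write every simplex with vertices in increasing order. Then dim K = 2 and the simplices of K are:

  0-simplices (6): [v_0], [v_1], [v_2], [v_3], [v_4], [v_5]
  1-simplices (12): [v_0,v_1], [v_0,v_2], [v_0,v_3], [v_0,v_4], [v_0,v_5], [v_1,v_2], [v_1,v_3], [v_2,v_3], [v_2,v_4], [v_3,v_4], [v_3,v_5], [v_4,v_5]
  2-simplices (6): [v_0,v_1,v_3], [v_0,v_2,v_4], [v_0,v_3,v_5], [v_0,v_4,v_5], [v_1,v_2,v_3], [v_2,v_3,v_4]

so the chain groups are C_0 ≅ Z^6, C_1 ≅ Z^12, C_2 ≅ Z^6.

Boundary ∂_1: C_1 → C_0 maps an edge to its endpoints' difference, ∂[p,q] = q − p. For instance
  ∂[v_0,v_3] = [v_3] − [v_0].
As a 6×12 matrix over Z this has rank 5, with invariant factors (1,1,1,1,1).

Boundary ∂_2: C_2 → C_1 sends each 2-simplex [p,q,r] to [q,r] − [p,r] + [p,q]. For instance
  ∂[v_0,v_4,v_5] = [v_4,v_5] − [v_0,v_5] + [v_0,v_4],
  ∂[v_1,v_2,v_3] = [v_2,v_3] − [v_1,v_3] + [v_1,v_2].
The 12×6 boundary matrix has rank 6 and Smith normal form diag(1,1,1,1,1,1).

From H_k ≅ ker(∂_k) / im(∂_{k+1}) we obtain:

  H_0: rank C_0 − rank ∂_1 = 6 − 5 = 1, and the invariant factors of ∂_1 are all 1, so H_0 ≅ Z.
  H_1: rank ker ∂_1 − rank ∂_2 = (12 − 5) − 6 = 1, and the invariant factors of ∂_2 are all 1, so H_1 ≅ Z.
  H_2: rank ker ∂_2 − rank ∂_3 = (6 − 6) − 0 = 0, and there is no ∂_3, so H_2 ≅ 0.

As a check, the Euler characteristic is 6 − 12 + 6 = 0, which agrees with 1 − 1 + 0 = 0.

H_0 = Z,  H_1 = Z,  H_2 = 0.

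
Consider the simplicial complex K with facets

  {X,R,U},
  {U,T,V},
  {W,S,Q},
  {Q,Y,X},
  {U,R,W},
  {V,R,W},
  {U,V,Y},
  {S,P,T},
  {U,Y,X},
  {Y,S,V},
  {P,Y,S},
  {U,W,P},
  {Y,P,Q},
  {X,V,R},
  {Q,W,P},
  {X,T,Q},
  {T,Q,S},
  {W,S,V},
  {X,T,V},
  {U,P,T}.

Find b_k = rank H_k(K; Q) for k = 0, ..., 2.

b_0 = 1, b_1 = 1, b_2 = 0.

Take the total order P < Q < R < S < T < U < V < W < X < Y on the vertex set. Then K (dimension 2) consists of the simplices:

  0-simplices (10): P, Q, R, S, T, U, V, W, X, Y
  1-simplices (30): PQ, PS, PT, PU, PW, PY, QS, QT, QW, QX, QY, RU, RV, RW, RX, ST, SV, SW, SY, TU, TV, TX, UV, UW, UX, UY, VW, VX, VY, XY
  2-simplices (20): PQW, PQY, PST, PSY, PTU, PUW, QST, QSW, QTX, QXY, RUW, RUX, RVW, RVX, SVW, SVY, TUV, TVX, UVY, UXY

so the chain groups are C_0 ≅ Z^10, C_1 ≅ Z^30, C_2 ≅ Z^20.

Boundary ∂_1: C_1 → C_0 is given by ∂[p,q] = [q] − [p].
The resulting 10×30 matrix has rank 9, and its Smith normal form has invariant factors (1,1,1,1,1,1,1,1,1).

The boundary map ∂_2: C_2 → C_1 sends each 2-simplex [p,q,r] to [q,r] − [p,r] + [p,q]. For instance
  ∂RUX = UX − RX + RU,
  ∂SVY = VY − SY + SV.
The resulting 30×20 matrix has rank 20, and its Smith normal form has invariant factors (1,1,1,1,1,1,1,1,1,1,1,1,1,1,1,1,1,1,1,2).

Computing H_k = (kernel of ∂_k) / (image of ∂_{k+1}):

  H_0: rank C_0 − rank ∂_1 = 10 − 9 = 1, and the invariant factors of ∂_1 are all 1, so H_0 ≅ Z.
  H_1: rank ker ∂_1 − rank ∂_2 = (30 − 9) − 20 = 1, and ∂_2 has invariant factor 2 > 1, so H_1 ≅ Z ⊕ Z_2.
  H_2: rank ker ∂_2 − rank ∂_3 = (20 − 20) − 0 = 0, and there is no ∂_3, so H_2 ≅ 0.

(K is a triangulation of the Klein bottle.)

Hence the Betti numbers are b_0 = 1, b_1 = 1, b_2 = 0.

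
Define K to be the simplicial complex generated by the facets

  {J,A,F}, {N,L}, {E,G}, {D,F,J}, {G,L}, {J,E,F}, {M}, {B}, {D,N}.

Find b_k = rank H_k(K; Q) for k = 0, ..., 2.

Order the vertices as A < B < D < E < F < G < J < L < M < N. Listing each simplex with vertices in this order, K has dimension 2 with simplices:

  0-simplices (10): A, B, D, E, F, G, J, L, M, N
  1-simplices (11): AF, AJ, DF, DJ, DN, EF, EG, EJ, FJ, GL, LN
  2-simplices (3): AFJ, DFJ, EFJ

Hence C_0 ≅ Z^10, C_1 ≅ Z^11, C_2 ≅ Z^3.

∂_1: C_1 → C_0 maps an edge to its endpoints' difference, ∂[p,q] = q − p. For instance
  ∂DN = N − D.
This gives a 10×11 integer matrix of rank 7; reducing to Smith normal form yields diagonal entries (1,1,1,1,1,1,1).

The boundary map ∂_2: C_2 → C_1 maps a triangle to the signed sum of its edges. For instance
  ∂AFJ = FJ − AJ + AF,
  ∂DFJ = FJ − DJ + DF.
The resulting 11×3 matrix has rank 3, and its Smith normal form has invariant factors (1,1,1).

Computing H_k = (kernel of ∂_k) / (image of ∂_{k+1}):

  H_0: rank C_0 − rank ∂_1 = 10 − 7 = 3, and the invariant factors of ∂_1 are all 1, so H_0 ≅ Z^3.
  H_1: rank ker ∂_1 − rank ∂_2 = (11 − 7) − 3 = 1, and the invariant factors of ∂_2 are all 1, so H_1 ≅ Z.
  H_2: rank ker ∂_2 − rank ∂_3 = (3 − 3) − 0 = 0, and there is no ∂_3, so H_2 ≅ 0.

Hence the Betti numbers are b_0 = 3, b_1 = 1, b_2 = 0.

b_0 = 3, b_1 = 1, b_2 = 0.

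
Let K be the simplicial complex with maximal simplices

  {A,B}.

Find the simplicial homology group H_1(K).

We work with the vertex ordering A < B. The simplices of K, each written with vertices in increasing order, are:

  0-simplices (2): A, B
  1-simplices (1): AB

so the chain groups are C_0 ≅ Z^2, C_1 ≅ Z^1.

The boundary map ∂_1: C_1 → C_0 maps an edge to its endpoints' difference, ∂[p,q] = q − p. For instance
  ∂AB = B − A.
This gives a 2×1 integer matrix of rank 1; reducing to Smith normal form yields diagonal entries (1).

Now H_k = ker ∂_k / im ∂_{k+1}, so:

  H_1: rank ker ∂_1 − rank ∂_2 = (1 − 1) − 0 = 0, and there is no ∂_2, so H_1 = 0.

H_1 ≅ 0.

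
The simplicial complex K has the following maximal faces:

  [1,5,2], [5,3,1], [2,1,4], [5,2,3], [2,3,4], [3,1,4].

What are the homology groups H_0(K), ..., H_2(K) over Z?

H_0 ≅ Z,  H_1 = 0,  H_2 ≅ Z.

Order the vertices as 1 < 2 < 3 < 4 < 5. Listing each simplex with vertices in this order, K has dimension 2 with simplices:

  0-simplices (5): [1], [2], [3], [4], [5]
  1-simplices (9): [1,2], [1,3], [1,4], [1,5], [2,3], [2,4], [2,5], [3,4], [3,5]
  2-simplices (6): [1,2,4], [1,2,5], [1,3,4], [1,3,5], [2,3,4], [2,3,5]

so the chain groups are C_0 ≅ Z^5, C_1 ≅ Z^9, C_2 ≅ Z^6.

∂_1: C_1 → C_0 maps an edge to its endpoints' difference, ∂[p,q] = q − p. For instance
  ∂[2,3] = [3] − [2].
The resulting 5×9 matrix has rank 4, and its Smith normal form has invariant factors (1,1,1,1).

The boundary map ∂_2: C_2 → C_1 maps a triangle to the signed sum of its edges. For instance
  ∂[1,3,4] = [3,4] − [1,4] + [1,3],
  ∂[1,3,5] = [3,5] − [1,5] + [1,3].
The resulting 9×6 matrix has rank 5, and its Smith normal form has invariant factors (1,1,1,1,1).

Computing H_k = (kernel of ∂_k) / (image of ∂_{k+1}):

  H_0: rank C_0 − rank ∂_1 = 5 − 4 = 1, and the invariant factors of ∂_1 are all 1, so H_0 ≅ Z.
  H_1: rank ker ∂_1 − rank ∂_2 = (9 − 4) − 5 = 0, and the invariant factors of ∂_2 are all 1, so H_1 ≅ 0.
  H_2: rank ker ∂_2 − rank ∂_3 = (6 − 5) − 0 = 1, and there is no ∂_3, so H_2 ≅ Z.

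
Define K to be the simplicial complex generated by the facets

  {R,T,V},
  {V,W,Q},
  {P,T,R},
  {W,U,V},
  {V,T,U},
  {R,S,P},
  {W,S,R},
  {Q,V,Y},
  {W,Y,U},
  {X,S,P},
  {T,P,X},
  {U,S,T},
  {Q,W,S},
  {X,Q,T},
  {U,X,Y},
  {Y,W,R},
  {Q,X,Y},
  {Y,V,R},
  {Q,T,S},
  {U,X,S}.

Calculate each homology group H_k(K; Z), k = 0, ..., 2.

Take the total order P < Q < R < S < T < U < V < W < X < Y on the vertex set. Then K (dimension 2) consists of the simplices:

  0-simplices (10): P, Q, R, S, T, U, V, W, X, Y
  1-simplices (30): PR, PS, PT, PX, QS, QT, QV, QW, QX, QY, RS, RT, RV, RW, RY, ST, SU, SW, SX, TU, TV, TX, UV, UW, UX, UY, VW, VY, WY, XY
  2-simplices (20): PRS, PRT, PSX, PTX, QST, QSW, QTX, QVW, QVY, QXY, RSW, RTV, RVY, RWY, STU, SUX, TUV, UVW, UWY, UXY

giving chain groups C_0 ≅ Z^10, C_1 ≅ Z^30, C_2 ≅ Z^20.

Boundary ∂_1: C_1 → C_0 sends each edge [p,q] (with p < q) to q − p. For instance
  ∂UX = X − U.
As a 10×30 matrix over Z this has rank 9, with invariant factors (1,1,1,1,1,1,1,1,1).

∂_2: C_2 → C_1 sends each 2-simplex [p,q,r] to [q,r] − [p,r] + [p,q]. For instance
  ∂RVY = VY − RY + RV,
  ∂STU = TU − SU + ST.
The 30×20 boundary matrix has rank 20 and Smith normal form diag(1,1,1,1,1,1,1,1,1,1,1,1,1,1,1,1,1,1,1,2).

Reading off H_k = ker ∂_k / im ∂_{k+1}:

  H_0: rank C_0 − rank ∂_1 = 10 − 9 = 1, and the invariant factors of ∂_1 are all 1, so H_0 ≅ Z.
  H_1: rank ker ∂_1 − rank ∂_2 = (30 − 9) − 20 = 1, and ∂_2 has invariant factor 2 > 1, so H_1 ≅ Z ⊕ Z_2.
  H_2: rank ker ∂_2 − rank ∂_3 = (20 − 20) − 0 = 0, and there is no ∂_3, so H_2 ≅ 0.

(K is a triangulation of the Klein bottle.)

H_0 ≅ Z,  H_1 ≅ Z ⊕ Z_2,  H_2 = 0.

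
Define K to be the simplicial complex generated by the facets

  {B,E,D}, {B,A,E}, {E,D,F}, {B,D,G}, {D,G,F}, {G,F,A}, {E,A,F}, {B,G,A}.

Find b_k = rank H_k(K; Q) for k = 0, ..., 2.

b_0 = 1, b_1 = 0, b_2 = 1.

We work with the vertex ordering A < B < D < E < F < G. The simplices of K, each written with vertices in increasing order, are:

  0-simplices (6): A, B, D, E, F, G
  1-simplices (12): AB, AE, AF, AG, BD, BE, BG, DE, DF, DG, EF, FG
  2-simplices (8): ABE, ABG, AEF, AFG, BDE, BDG, DEF, DFG

Hence C_0 ≅ Z^6, C_1 ≅ Z^12, C_2 ≅ Z^8.

The boundary map ∂_1: C_1 → C_0 is given by ∂[p,q] = [q] − [p].
The resulting 6×12 matrix has rank 5, and its Smith normal form has invariant factors (1,1,1,1,1).

∂_2: C_2 → C_1 acts by ∂[p,q,r] = [q,r] − [p,r] + [p,q]. For instance
  ∂DEF = EF − DF + DE,
  ∂BDG = DG − BG + BD.
The 12×8 boundary matrix has rank 7 and Smith normal form diag(1,1,1,1,1,1,1).

Reading off H_k = ker ∂_k / im ∂_{k+1}:

  H_0: rank C_0 − rank ∂_1 = 6 − 5 = 1, and the invariant factors of ∂_1 are all 1, so H_0 = Z.
  H_1: rank ker ∂_1 − rank ∂_2 = (12 − 5) − 7 = 0, and the invariant factors of ∂_2 are all 1, so H_1 = 0.
  H_2: rank ker ∂_2 − rank ∂_3 = (8 − 7) − 0 = 1, and there is no ∂_3, so H_2 = Z.

Hence the Betti numbers are b_0 = 1, b_1 = 0, b_2 = 1.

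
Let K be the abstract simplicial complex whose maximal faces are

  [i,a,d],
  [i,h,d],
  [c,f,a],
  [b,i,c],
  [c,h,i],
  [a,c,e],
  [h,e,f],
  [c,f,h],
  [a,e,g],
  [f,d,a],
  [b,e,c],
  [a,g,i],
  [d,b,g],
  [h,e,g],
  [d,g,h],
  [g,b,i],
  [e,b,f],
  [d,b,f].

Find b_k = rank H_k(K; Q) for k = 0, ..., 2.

Take the total order a < b < c < d < e < f < g < h < i on the vertex set. Then K (dimension 2) consists of the simplices:

  0-simplices (9): a, b, c, d, e, f, g, h, i
  1-simplices (27): ac, ad, ae, af, ag, ai, bc, bd, be, bf, bg, bi, ce, cf, ch, ci, df, dg, dh, di, ef, eg, eh, fh, gh, gi, hi
  2-simplices (18): ace, acf, adf, adi, aeg, agi, bce, bci, bdf, bdg, bef, bgi, cfh, chi, dgh, dhi, efh, egh

so the chain groups are C_0 ≅ Z^9, C_1 ≅ Z^27, C_2 ≅ Z^18.

∂_1: C_1 → C_0 sends each edge [p,q] (with p < q) to q − p. For instance
  ∂ad = d − a.
As a 9×27 matrix over Z this has rank 8, with invariant factors (1,1,1,1,1,1,1,1).

Boundary ∂_2: C_2 → C_1 sends each 2-simplex [p,q,r] to [q,r] − [p,r] + [p,q]. For instance
  ∂efh = fh − eh + ef,
  ∂ace = ce − ae + ac.
The 27×18 boundary matrix has rank 18 and Smith normal form diag(1,1,1,1,1,1,1,1,1,1,1,1,1,1,1,1,1,2).

Computing H_k = (kernel of ∂_k) / (image of ∂_{k+1}):

  H_0: rank C_0 − rank ∂_1 = 9 − 8 = 1, and the invariant factors of ∂_1 are all 1, so H_0 ≅ Z.
  H_1: rank ker ∂_1 − rank ∂_2 = (27 − 8) − 18 = 1, and ∂_2 has invariant factor 2 > 1, so H_1 ≅ Z ⊕ Z/2Z.
  H_2: rank ker ∂_2 − rank ∂_3 = (18 − 18) − 0 = 0, and there is no ∂_3, so H_2 ≅ 0.

Hence the Betti numbers are b_0 = 1, b_1 = 1, b_2 = 0.

b_0 = 1, b_1 = 1, b_2 = 0.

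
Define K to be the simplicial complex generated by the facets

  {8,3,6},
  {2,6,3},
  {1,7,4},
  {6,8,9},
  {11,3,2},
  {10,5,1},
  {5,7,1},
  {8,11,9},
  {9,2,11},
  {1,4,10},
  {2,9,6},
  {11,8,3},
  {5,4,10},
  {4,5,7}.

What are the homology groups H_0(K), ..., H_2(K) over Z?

H_0 = Z^2,  H_1 = 0,  H_2 = Z^2.

We work with the vertex ordering 1 < 2 < 3 < 4 < 5 < 6 < 7 < 8 < 9 < 10 < 11. The simplices of K, each written with vertices in increasing order, are:

  0-simplices (11): [1], [2], [3], [4], [5], [6], [7], [8], [9], [10], [11]
  1-simplices (21): [1,4], [1,5], [1,7], [1,10], [2,3], [2,6], [2,9], [2,11], [3,6], [3,8], [3,11], [4,5], [4,7], [4,10], [5,7], [5,10], [6,8], [6,9], [8,9], [8,11], [9,11]
  2-simplices (14): [1,4,7], [1,4,10], [1,5,7], [1,5,10], [2,3,6], [2,3,11], [2,6,9], [2,9,11], [3,6,8], [3,8,11], [4,5,7], [4,5,10], [6,8,9], [8,9,11]

so the chain groups are C_0 ≅ Z^11, C_1 ≅ Z^21, C_2 ≅ Z^14.

The boundary map ∂_1: C_1 → C_0 sends each edge [p,q] (with p < q) to q − p.
The 11×21 boundary matrix has rank 9 and Smith normal form diag(1,1,1,1,1,1,1,1,1).

The boundary map ∂_2: C_2 → C_1 sends each 2-simplex [p,q,r] to [q,r] − [p,r] + [p,q]. For instance
  ∂[2,3,6] = [3,6] − [2,6] + [2,3],
  ∂[6,8,9] = [8,9] − [6,9] + [6,8].
The resulting 21×14 matrix has rank 12, and its Smith normal form has invariant factors (1,1,1,1,1,1,1,1,1,1,1,1).

Computing H_k = (kernel of ∂_k) / (image of ∂_{k+1}):

  H_0: rank C_0 − rank ∂_1 = 11 − 9 = 2, and the invariant factors of ∂_1 are all 1, so H_0 ≅ Z^2.
  H_1: rank ker ∂_1 − rank ∂_2 = (21 − 9) − 12 = 0, and the invariant factors of ∂_2 are all 1, so H_1 ≅ 0.
  H_2: rank ker ∂_2 − rank ∂_3 = (14 − 12) − 0 = 2, and there is no ∂_3, so H_2 ≅ Z^2.

As a check, the Euler characteristic is 11 − 21 + 14 = 4, which agrees with 2 − 0 + 2 = 4.
(K is a triangulation of the disjoint union of the 2-sphere S^2 and the 2-sphere S^2.)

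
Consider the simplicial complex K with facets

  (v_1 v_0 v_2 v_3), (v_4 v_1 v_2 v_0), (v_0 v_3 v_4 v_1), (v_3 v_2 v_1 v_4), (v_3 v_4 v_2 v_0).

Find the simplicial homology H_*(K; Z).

Order the vertices as v_0 < v_1 < v_2 < v_3 < v_4. Listing each simplex with vertices in this order, K has dimension 3 with simplices:

  0-simplices (5): [v_0], [v_1], [v_2], [v_3], [v_4]
  1-simplices (10): [v_0,v_1], [v_0,v_2], [v_0,v_3], [v_0,v_4], [v_1,v_2], [v_1,v_3], [v_1,v_4], [v_2,v_3], [v_2,v_4], [v_3,v_4]
  2-simplices (10): [v_0,v_1,v_2], [v_0,v_1,v_3], [v_0,v_1,v_4], [v_0,v_2,v_3], [v_0,v_2,v_4], [v_0,v_3,v_4], [v_1,v_2,v_3], [v_1,v_2,v_4], [v_1,v_3,v_4], [v_2,v_3,v_4]
  3-simplices (5): [v_0,v_1,v_2,v_3], [v_0,v_1,v_2,v_4], [v_0,v_1,v_3,v_4], [v_0,v_2,v_3,v_4], [v_1,v_2,v_3,v_4]

giving chain groups C_0 ≅ Z^5, C_1 ≅ Z^10, C_2 ≅ Z^10, C_3 ≅ Z^5.

The boundary map ∂_1: C_1 → C_0 is given by ∂[p,q] = [q] − [p].
As a 5×10 matrix over Z this has rank 4, with invariant factors (1,1,1,1).

∂_2: C_2 → C_1 sends each 2-simplex [p,q,r] to [q,r] − [p,r] + [p,q]. For instance
  ∂[v_1,v_2,v_3] = [v_2,v_3] − [v_1,v_3] + [v_1,v_2],
  ∂[v_0,v_2,v_3] = [v_2,v_3] − [v_0,v_3] + [v_0,v_2].
As a 10×10 matrix over Z this has rank 6, with invariant factors (1,1,1,1,1,1).

The boundary map ∂_3: C_3 → C_2 sends each 3-simplex σ to the alternating sum Σ_i (−1)^i (σ with its i-th vertex removed). For instance
  ∂[v_1,v_2,v_3,v_4] = [v_2,v_3,v_4] − [v_1,v_3,v_4] + [v_1,v_2,v_4] − [v_1,v_2,v_3],
  ∂[v_0,v_2,v_3,v_4] = [v_2,v_3,v_4] − [v_0,v_3,v_4] + [v_0,v_2,v_4] − [v_0,v_2,v_3].
This gives a 10×5 integer matrix of rank 4; reducing to Smith normal form yields diagonal entries (1,1,1,1).

Computing H_k = (kernel of ∂_k) / (image of ∂_{k+1}):

  H_0: rank C_0 − rank ∂_1 = 5 − 4 = 1, and the invariant factors of ∂_1 are all 1, so H_0 = Z.
  H_1: rank ker ∂_1 − rank ∂_2 = (10 − 4) − 6 = 0, and the invariant factors of ∂_2 are all 1, so H_1 = 0.
  H_2: rank ker ∂_2 − rank ∂_3 = (10 − 6) − 4 = 0, and the invariant factors of ∂_3 are all 1, so H_2 = 0.
  H_3: rank ker ∂_3 − rank ∂_4 = (5 − 4) − 0 = 1, and there is no ∂_4, so H_3 = Z.

H_0 = Z,  H_1 = 0,  H_2 = 0,  H_3 = Z.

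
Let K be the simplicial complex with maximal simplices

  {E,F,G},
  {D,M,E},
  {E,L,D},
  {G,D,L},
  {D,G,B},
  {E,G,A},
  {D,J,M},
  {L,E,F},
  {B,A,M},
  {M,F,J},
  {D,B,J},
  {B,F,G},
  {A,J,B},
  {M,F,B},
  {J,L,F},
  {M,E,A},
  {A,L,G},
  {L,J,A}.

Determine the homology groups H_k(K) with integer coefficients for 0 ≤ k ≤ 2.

H_0 = Z,  H_1 = Z ⊕ Z/2,  H_2 = 0.

Take the total order A < B < D < E < F < G < J < L < M on the vertex set. Then K (dimension 2) consists of the simplices:

  0-simplices (9): A, B, D, E, F, G, J, L, M
  1-simplices (27): AB, AE, AG, AJ, AL, AM, BD, BF, BG, BJ, BM, DE, DG, DJ, DL, DM, EF, EG, EL, EM, FG, FJ, FL, FM, GL, JL, JM
  2-simplices (18): ABJ, ABM, AEG, AEM, AGL, AJL, BDG, BDJ, BFG, BFM, DEL, DEM, DGL, DJM, EFG, EFL, FJL, FJM

so the chain groups are C_0 ≅ Z^9, C_1 ≅ Z^27, C_2 ≅ Z^18.

∂_1: C_1 → C_0 sends each edge [p,q] (with p < q) to q − p. For instance
  ∂EG = G − E.
As a 9×27 matrix over Z this has rank 8, with invariant factors (1,1,1,1,1,1,1,1).

The boundary map ∂_2: C_2 → C_1 acts by ∂[p,q,r] = [q,r] − [p,r] + [p,q]. For instance
  ∂EFG = FG − EG + EF,
  ∂BDJ = DJ − BJ + BD.
The resulting 27×18 matrix has rank 18, and its Smith normal form has invariant factors (1,1,1,1,1,1,1,1,1,1,1,1,1,1,1,1,1,2).

From H_k ≅ ker(∂_k) / im(∂_{k+1}) we obtain:

  H_0: rank C_0 − rank ∂_1 = 9 − 8 = 1, and the invariant factors of ∂_1 are all 1, so H_0 = Z.
  H_1: rank ker ∂_1 − rank ∂_2 = (27 − 8) − 18 = 1, and ∂_2 has invariant factor 2 > 1, so H_1 = Z ⊕ Z/2.
  H_2: rank ker ∂_2 − rank ∂_3 = (18 − 18) − 0 = 0, and there is no ∂_3, so H_2 = 0.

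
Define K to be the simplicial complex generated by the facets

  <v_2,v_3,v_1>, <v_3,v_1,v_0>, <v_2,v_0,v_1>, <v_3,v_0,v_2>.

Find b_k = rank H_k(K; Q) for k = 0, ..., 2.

Fix the vertex order v_0 < v_1 < v_2 < v_3 and write every simplex with vertices in increasing order. Then dim K = 2 and the simplices of K are:

  0-simplices (4): [v_0], [v_1], [v_2], [v_3]
  1-simplices (6): [v_0,v_1], [v_0,v_2], [v_0,v_3], [v_1,v_2], [v_1,v_3], [v_2,v_3]
  2-simplices (4): [v_0,v_1,v_2], [v_0,v_1,v_3], [v_0,v_2,v_3], [v_1,v_2,v_3]

giving chain groups C_0 ≅ Z^4, C_1 ≅ Z^6, C_2 ≅ Z^4.

The boundary map ∂_1: C_1 → C_0 is given by ∂[p,q] = [q] − [p].
The resulting 4×6 matrix has rank 3, and its Smith normal form has invariant factors (1,1,1).

Boundary ∂_2: C_2 → C_1 sends each 2-simplex [p,q,r] to [q,r] − [p,r] + [p,q]. For instance
  ∂[v_0,v_1,v_3] = [v_1,v_3] − [v_0,v_3] + [v_0,v_1],
  ∂[v_1,v_2,v_3] = [v_2,v_3] − [v_1,v_3] + [v_1,v_2].
The resulting 6×4 matrix has rank 3, and its Smith normal form has invariant factors (1,1,1).

Computing H_k = (kernel of ∂_k) / (image of ∂_{k+1}):

  H_0: rank C_0 − rank ∂_1 = 4 − 3 = 1, and the invariant factors of ∂_1 are all 1, so H_0 = Z.
  H_1: rank ker ∂_1 − rank ∂_2 = (6 − 3) − 3 = 0, and the invariant factors of ∂_2 are all 1, so H_1 = 0.
  H_2: rank ker ∂_2 − rank ∂_3 = (4 − 3) − 0 = 1, and there is no ∂_3, so H_2 = Z.

As a check, the Euler characteristic is 4 − 6 + 4 = 2, which agrees with 1 − 0 + 1 = 2.
(K is a triangulation of the 2-sphere S^2.)

Hence the Betti numbers are b_0 = 1, b_1 = 0, b_2 = 1.

b_0 = 1, b_1 = 0, b_2 = 1.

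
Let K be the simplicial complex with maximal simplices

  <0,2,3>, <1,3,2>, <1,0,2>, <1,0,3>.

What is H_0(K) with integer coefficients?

H_0 ≅ Z.

We work with the vertex ordering 0 < 1 < 2 < 3. The simplices of K, each written with vertices in increasing order, are:

  0-simplices (4): [0], [1], [2], [3]
  1-simplices (6): [0,1], [0,2], [0,3], [1,2], [1,3], [2,3]
  2-simplices (4): [0,1,2], [0,1,3], [0,2,3], [1,2,3]

Hence C_0 ≅ Z^4, C_1 ≅ Z^6, C_2 ≅ Z^4.

The boundary map ∂_1: C_1 → C_0 sends each edge [p,q] (with p < q) to q − p. For instance
  ∂[0,3] = [3] − [0].
The resulting 4×6 matrix has rank 3, and its Smith normal form has invariant factors (1,1,1).

The boundary map ∂_2: C_2 → C_1 acts by ∂[p,q,r] = [q,r] − [p,r] + [p,q]. For instance
  ∂[1,2,3] = [2,3] − [1,3] + [1,2],
  ∂[0,1,2] = [1,2] − [0,2] + [0,1].
The resulting 6×4 matrix has rank 3, and its Smith normal form has invariant factors (1,1,1).

Computing H_k = (kernel of ∂_k) / (image of ∂_{k+1}):

  H_0: rank C_0 − rank ∂_1 = 4 − 3 = 1, and the invariant factors of ∂_1 are all 1, so H_0 ≅ Z.

(K is a triangulation of the 2-sphere S^2.)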